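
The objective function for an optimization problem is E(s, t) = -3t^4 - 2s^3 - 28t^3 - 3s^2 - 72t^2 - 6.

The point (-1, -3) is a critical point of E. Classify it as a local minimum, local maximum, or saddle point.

local minimum

The mixed partial ∂²E/∂s∂t is 0, so the Hessian at any point is diag(E_ss, E_tt) = diag(-6(2s + 1), -12(3t^2 + 14t + 12)).
At (-1, -3): H = diag(6, 36).
Both eigenvalues are positive, so H is positive definite: a local minimum.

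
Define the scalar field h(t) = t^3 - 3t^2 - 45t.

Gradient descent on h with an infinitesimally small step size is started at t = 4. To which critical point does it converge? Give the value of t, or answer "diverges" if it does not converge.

5

h'(t) = 3(t - 5)(t + 3), so h'(4) = -21.
Gradient descent moves in the -h' direction, i.e. t is increasing.
The nearest critical point in that direction is t = 5, where h'' = 24 > 0 (a local minimum). The iterate converges there.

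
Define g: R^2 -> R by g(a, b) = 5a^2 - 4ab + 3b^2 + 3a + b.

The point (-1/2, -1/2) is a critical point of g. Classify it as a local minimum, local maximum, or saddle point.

The Hessian of g is constant: H = [[10, -4], [-4, 6]].
det(H) = 10·6 − (-4)² = 44.
det(H) > 0 and tr(H) = 16 > 0, so H is positive definite and the point is a local minimum.

local minimum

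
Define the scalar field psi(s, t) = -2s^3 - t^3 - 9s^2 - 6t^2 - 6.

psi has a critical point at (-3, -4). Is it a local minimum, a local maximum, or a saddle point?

local minimum

The mixed partial ∂²psi/∂s∂t is 0, so the Hessian at any point is diag(psi_ss, psi_tt) = diag(-6(2s + 3), -6(t + 2)).
At (-3, -4): H = diag(18, 12).
Both eigenvalues are positive, so H is positive definite: a local minimum.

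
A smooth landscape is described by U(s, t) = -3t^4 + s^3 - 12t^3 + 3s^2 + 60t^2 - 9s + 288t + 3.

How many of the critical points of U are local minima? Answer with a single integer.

U separates as a function of s plus a function of t, so ∇U=0 decouples.
∂U/∂s = 3(s - 1)(s + 3) = 0 at s ∈ {-3, 1}; ∂U/∂t = -12(t - 3)(t + 2)(t + 4) = 0 at t ∈ {-4, -2, 3}.
The Hessian is diagonal: diag(U_ss, U_tt). Second derivatives: U_ss(-3)=-12, U_ss(1)=12; U_tt(-4)=-168, U_tt(-2)=120, U_tt(3)=-420.
Local minima occur where both diagonal entries positive: (1, -2). Count: 1.

1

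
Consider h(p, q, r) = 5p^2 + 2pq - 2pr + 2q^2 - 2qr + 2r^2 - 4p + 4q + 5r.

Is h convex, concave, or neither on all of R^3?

convex

h is quadratic, so its Hessian is the constant matrix H = [[10, 2, -2], [2, 4, -2], [-2, -2, 4]].
Leading principal minors: 10, 36, 104.
All positive ⇒ H ≻ 0 ⇒ convex.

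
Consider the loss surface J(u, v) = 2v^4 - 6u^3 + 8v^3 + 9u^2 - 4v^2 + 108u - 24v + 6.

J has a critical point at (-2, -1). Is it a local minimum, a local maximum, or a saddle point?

The mixed partial ∂²J/∂u∂v is 0, so the Hessian at any point is diag(J_uu, J_vv) = diag(18(-2u + 1), 8(3v^2 + 6v - 1)).
At (-2, -1): H = diag(90, -32).
The eigenvalues have opposite signs, so H is indefinite: a saddle point.

saddle point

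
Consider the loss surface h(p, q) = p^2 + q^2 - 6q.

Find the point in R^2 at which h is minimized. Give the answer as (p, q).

(0, 3)

h(p,q) separates as A(p) + B(q), so its minimum is min A + min B.
A'(p) = 2p vanishes at p ∈ {0}; B'(q) = 2q - 6 vanishes at q ∈ {3}.
Local minima of A (where A''>0): A(0)=0. Local minima of B: B(3)=-9.
So the global minimum of h is A(0) + B(3) = 0 − 9 = -9, attained at (0, 3).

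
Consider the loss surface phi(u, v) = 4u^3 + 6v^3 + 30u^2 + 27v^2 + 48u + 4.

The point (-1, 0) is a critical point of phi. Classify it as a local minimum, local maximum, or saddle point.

The mixed partial ∂²phi/∂u∂v is 0, so the Hessian at any point is diag(phi_uu, phi_vv) = diag(12(2u + 5), 18(2v + 3)).
At (-1, 0): H = diag(36, 54).
Both eigenvalues are positive, so H is positive definite: a local minimum.

local minimum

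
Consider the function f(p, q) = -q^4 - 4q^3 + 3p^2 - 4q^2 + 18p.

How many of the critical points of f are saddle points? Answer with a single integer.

f separates as a function of p plus a function of q, so ∇f=0 decouples.
∂f/∂p = 6(p + 3) = 0 at p ∈ {-3}; ∂f/∂q = -4q(q + 1)(q + 2) = 0 at q ∈ {-2, -1, 0}.
The Hessian is diagonal: diag(f_pp, f_qq). Second derivatives: f_pp(-3)=6; f_qq(-2)=-8, f_qq(-1)=4, f_qq(0)=-8.
Saddle points occur where the two diagonal entries have opposite signs: (-3, -2), (-3, 0). Count: 2.

2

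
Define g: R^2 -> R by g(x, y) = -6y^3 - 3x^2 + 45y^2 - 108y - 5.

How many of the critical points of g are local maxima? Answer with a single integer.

g separates as a function of x plus a function of y, so ∇g=0 decouples.
∂g/∂x = -6x = 0 at x ∈ {0}; ∂g/∂y = -18(y - 3)(y - 2) = 0 at y ∈ {2, 3}.
The Hessian is diagonal: diag(g_xx, g_yy). Second derivatives: g_xx(0)=-6; g_yy(2)=18, g_yy(3)=-18.
Local maxima occur where both diagonal entries negative: (0, 3). Count: 1.

1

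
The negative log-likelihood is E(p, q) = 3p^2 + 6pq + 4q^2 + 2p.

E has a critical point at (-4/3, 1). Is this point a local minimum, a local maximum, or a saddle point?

The Hessian of E is constant: H = [[6, 6], [6, 8]].
det(H) = 6·8 − 6² = 12.
det(H) > 0 and tr(H) = 14 > 0, so H is positive definite and the point is a local minimum.

local minimum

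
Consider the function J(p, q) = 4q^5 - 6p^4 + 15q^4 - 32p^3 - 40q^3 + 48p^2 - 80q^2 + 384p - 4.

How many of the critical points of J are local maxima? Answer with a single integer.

J separates as a function of p plus a function of q, so ∇J=0 decouples.
∂J/∂p = -24(p - 2)(p + 2)(p + 4) = 0 at p ∈ {-4, -2, 2}; ∂J/∂q = 20q(q - 2)(q + 1)(q + 4) = 0 at q ∈ {-4, -1, 0, 2}.
The Hessian is diagonal: diag(J_pp, J_qq). Second derivatives: J_pp(-4)=-288, J_pp(-2)=192, J_pp(2)=-576; J_qq(-4)=-1440, J_qq(-1)=180, J_qq(0)=-160, J_qq(2)=720.
Local maxima occur where both diagonal entries negative: (-4, -4), (-4, 0), (2, -4), (2, 0). Count: 4.

4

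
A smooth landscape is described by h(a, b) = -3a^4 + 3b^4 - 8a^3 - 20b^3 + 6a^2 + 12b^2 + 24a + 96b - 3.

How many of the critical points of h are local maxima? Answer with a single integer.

2

h separates as a function of a plus a function of b, so ∇h=0 decouples.
∂h/∂a = -12(a - 1)(a + 1)(a + 2) = 0 at a ∈ {-2, -1, 1}; ∂h/∂b = 12(b - 4)(b - 2)(b + 1) = 0 at b ∈ {-1, 2, 4}.
The Hessian is diagonal: diag(h_aa, h_bb). Second derivatives: h_aa(-2)=-36, h_aa(-1)=24, h_aa(1)=-72; h_bb(-1)=180, h_bb(2)=-72, h_bb(4)=120.
Local maxima occur where both diagonal entries negative: (-2, 2), (1, 2). Count: 2.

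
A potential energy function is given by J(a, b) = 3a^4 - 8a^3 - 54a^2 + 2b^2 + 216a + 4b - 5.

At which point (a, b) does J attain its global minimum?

J(a,b) separates as P(a) + Q(b) − 5, so its minimum is min P + min Q − 5.
P'(a) = 12(a - 3)(a - 2)(a + 3) vanishes at a ∈ {-3, 2, 3}; Q'(b) = 4b + 4 vanishes at b ∈ {-1}.
Local minima of P (where P''>0): P(-3)=-675, P(3)=189. Local minima of Q: Q(-1)=-2.
So the global minimum of J is P(-3) + Q(-1) − 5 = -675 − 2 − 5 = -682, attained at (-3, -1).

(-3, -1)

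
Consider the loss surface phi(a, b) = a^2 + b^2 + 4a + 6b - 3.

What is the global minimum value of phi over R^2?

-16

phi(a,b) separates as P(a) + Q(b) − 3, so its minimum is min P + min Q − 3.
P'(a) = 2a + 4 vanishes at a ∈ {-2}; Q'(b) = 2b + 6 vanishes at b ∈ {-3}.
Local minima of P (where P''>0): P(-2)=-4. Local minima of Q: Q(-3)=-9.
So the global minimum of phi is P(-2) + Q(-3) − 3 = -4 − 9 − 3 = -16, attained at (-2, -3).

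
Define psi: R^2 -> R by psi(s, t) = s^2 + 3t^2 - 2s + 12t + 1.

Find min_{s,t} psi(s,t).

-12

psi(s,t) separates as P(s) + Q(t) + 1, so its minimum is min P + min Q + 1.
P'(s) = 2s - 2 vanishes at s ∈ {1}; Q'(t) = 6(t + 2) vanishes at t ∈ {-2}.
Local minima of P (where P''>0): P(1)=-1. Local minima of Q: Q(-2)=-12.
So the global minimum of psi is P(1) + Q(-2) + 1 = -1 − 12 + 1 = -12, attained at (1, -2).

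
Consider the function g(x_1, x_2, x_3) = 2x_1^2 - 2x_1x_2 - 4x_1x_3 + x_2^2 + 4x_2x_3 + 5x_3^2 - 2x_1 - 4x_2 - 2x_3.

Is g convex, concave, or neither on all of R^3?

g is quadratic, so its Hessian is the constant matrix H = [[4, -2, -4], [-2, 2, 4], [-4, 4, 10]].
Leading principal minors: 4, 4, 8.
All positive ⇒ H ≻ 0 ⇒ convex.

convex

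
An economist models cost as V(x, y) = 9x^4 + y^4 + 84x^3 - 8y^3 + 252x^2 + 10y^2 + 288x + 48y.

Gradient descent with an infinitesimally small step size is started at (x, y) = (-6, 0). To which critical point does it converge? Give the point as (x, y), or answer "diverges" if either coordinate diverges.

V is separable, so gradient descent decouples: x follows -∂V/∂x, y follows -∂V/∂y.
∂V/∂x = 36(x + 1)(x + 2)(x + 4); at x=-6 this is -1440, so x increases.
∂V/∂y = 4(y - 4)(y - 3)(y + 1); at y=0 this is 48, so y decreases.
x converges to its nearest critical value -4 (a local min of the x-part); y converges to -1. The iterate converges to (-4, -1).

(-4, -1)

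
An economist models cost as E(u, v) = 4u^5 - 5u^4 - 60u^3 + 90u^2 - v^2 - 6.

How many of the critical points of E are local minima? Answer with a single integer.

0

E separates as a function of u plus a function of v, so ∇E=0 decouples.
∂E/∂u = 20u(u - 3)(u - 1)(u + 3) = 0 at u ∈ {-3, 0, 1, 3}; ∂E/∂v = -2v = 0 at v ∈ {0}.
The Hessian is diagonal: diag(E_uu, E_vv). Second derivatives: E_uu(-3)=-1440, E_uu(0)=180, E_uu(1)=-160, E_uu(3)=720; E_vv(0)=-2.
Local minima occur where both diagonal entries positive: none. Count: 0.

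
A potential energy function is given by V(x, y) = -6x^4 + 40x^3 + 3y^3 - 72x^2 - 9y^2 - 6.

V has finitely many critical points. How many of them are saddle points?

3

V separates as a function of x plus a function of y, so ∇V=0 decouples.
∂V/∂x = -24x(x - 3)(x - 2) = 0 at x ∈ {0, 2, 3}; ∂V/∂y = 9y(y - 2) = 0 at y ∈ {0, 2}.
The Hessian is diagonal: diag(V_xx, V_yy). Second derivatives: V_xx(0)=-144, V_xx(2)=48, V_xx(3)=-72; V_yy(0)=-18, V_yy(2)=18.
Saddle points occur where the two diagonal entries have opposite signs: (0, 2), (2, 0), (3, 2). Count: 3.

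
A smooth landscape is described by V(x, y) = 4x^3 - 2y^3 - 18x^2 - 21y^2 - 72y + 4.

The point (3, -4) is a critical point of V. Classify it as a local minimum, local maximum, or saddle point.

local minimum

The mixed partial ∂²V/∂x∂y is 0, so the Hessian at any point is diag(V_xx, V_yy) = diag(12(2x - 3), -6(2y + 7)).
At (3, -4): H = diag(36, 6).
Both eigenvalues are positive, so H is positive definite: a local minimum.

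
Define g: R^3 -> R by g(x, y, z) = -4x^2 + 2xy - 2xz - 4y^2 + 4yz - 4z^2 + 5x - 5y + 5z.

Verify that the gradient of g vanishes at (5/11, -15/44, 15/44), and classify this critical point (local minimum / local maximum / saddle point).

∇g = (-8x + 2y - 2z + 5, 2x - 8y + 4z - 5, -2x + 4y - 8z + 5); substituting (5/11, -15/44, 15/44) gives ∇g = (0, 0, 0), so (5/11, -15/44, 15/44) is indeed a critical point.
The Hessian is constant: H = [[-8, 2, -2], [2, -8, 4], [-2, 4, -8]].
Leading principal minors: Δ₁ = -8, Δ₂ = 60, Δ₃ = -352.
The minors alternate sign starting negative (−, +, −), so H is negative definite: a local maximum.

local maximum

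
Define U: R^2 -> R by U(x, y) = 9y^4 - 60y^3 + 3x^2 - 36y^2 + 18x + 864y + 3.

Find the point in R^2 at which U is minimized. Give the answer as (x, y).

(-3, -2)

U(x,y) separates as P(x) + Q(y) + 3, so its minimum is min P + min Q + 3.
P'(x) = 6x + 18 vanishes at x ∈ {-3}; Q'(y) = 36(y - 4)(y - 3)(y + 2) vanishes at y ∈ {-2, 3, 4}.
Local minima of P (where P''>0): P(-3)=-27. Local minima of Q: Q(-2)=-1248, Q(4)=1344.
So the global minimum of U is P(-3) + Q(-2) + 3 = -27 − 1248 + 3 = -1272, attained at (-3, -2).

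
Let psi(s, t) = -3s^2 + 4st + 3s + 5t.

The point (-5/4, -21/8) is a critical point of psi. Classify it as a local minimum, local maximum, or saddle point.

saddle point

The Hessian of psi is constant: H = [[-6, 4], [4, 0]].
det(H) = (-6)·0 − 4² = -16.
Since det(H) < 0, H is indefinite and the critical point is a saddle point.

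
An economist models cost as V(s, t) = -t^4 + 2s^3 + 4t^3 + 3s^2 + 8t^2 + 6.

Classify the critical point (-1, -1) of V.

local maximum

The mixed partial ∂²V/∂s∂t is 0, so the Hessian at any point is diag(V_ss, V_tt) = diag(6(2s + 1), 4(-3t^2 + 6t + 4)).
At (-1, -1): H = diag(-6, -20).
Both eigenvalues are negative, so H is negative definite: a local maximum.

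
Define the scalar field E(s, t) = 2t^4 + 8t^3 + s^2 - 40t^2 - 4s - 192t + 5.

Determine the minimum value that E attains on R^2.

E(s,t) separates as P(s) + Q(t) + 5, so its minimum is min P + min Q + 5.
P'(s) = 2s - 4 vanishes at s ∈ {2}; Q'(t) = 8(t - 3)(t + 2)(t + 4) vanishes at t ∈ {-4, -2, 3}.
Local minima of P (where P''>0): P(2)=-4. Local minima of Q: Q(-4)=128, Q(3)=-558.
So the global minimum of E is P(2) + Q(3) + 5 = -4 − 558 + 5 = -557, attained at (2, 3).

-557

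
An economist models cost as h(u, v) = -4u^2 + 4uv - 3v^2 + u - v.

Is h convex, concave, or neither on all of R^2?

concave

h is quadratic, so its Hessian is the constant matrix H = [[-8, 4], [4, -6]].
det(H) = 32, tr(H) = -14.
det(H) > 0 and tr(H) < 0, so H is negative definite everywhere: concave.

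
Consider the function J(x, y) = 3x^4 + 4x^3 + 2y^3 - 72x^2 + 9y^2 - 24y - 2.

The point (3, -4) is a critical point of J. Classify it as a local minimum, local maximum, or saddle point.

saddle point

The mixed partial ∂²J/∂x∂y is 0, so the Hessian at any point is diag(J_xx, J_yy) = diag(12(3x^2 + 2x - 12), 6(2y + 3)).
At (3, -4): H = diag(252, -30).
The eigenvalues have opposite signs, so H is indefinite: a saddle point.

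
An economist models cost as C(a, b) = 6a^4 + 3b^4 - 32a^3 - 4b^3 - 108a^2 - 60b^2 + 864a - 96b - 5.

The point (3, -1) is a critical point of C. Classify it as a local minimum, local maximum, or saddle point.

local maximum

The mixed partial ∂²C/∂a∂b is 0, so the Hessian at any point is diag(C_aa, C_bb) = diag(24(3a^2 - 8a - 9), 12(3b^2 - 2b - 10)).
At (3, -1): H = diag(-144, -60).
Both eigenvalues are negative, so H is negative definite: a local maximum.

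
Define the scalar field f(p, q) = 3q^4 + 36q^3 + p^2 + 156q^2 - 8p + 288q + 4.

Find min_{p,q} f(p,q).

f(p,q) separates as A(p) + B(q) + 4, so its minimum is min A + min B + 4.
A'(p) = 2p - 8 vanishes at p ∈ {4}; B'(q) = 12(q + 2)(q + 3)(q + 4) vanishes at q ∈ {-4, -3, -2}.
Local minima of A (where A''>0): A(4)=-16. Local minima of B: B(-4)=-192, B(-2)=-192.
So the global minimum of f is A(4) + B(-4) + 4 = -16 − 192 + 4 = -204, attained at (4, -4).

-204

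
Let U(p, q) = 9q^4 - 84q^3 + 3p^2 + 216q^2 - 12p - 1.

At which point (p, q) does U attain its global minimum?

(2, 0)

U(p,q) separates as A(p) + B(q) − 1, so its minimum is min A + min B − 1.
A'(p) = 6p - 12 vanishes at p ∈ {2}; B'(q) = 36q(q - 4)(q - 3) vanishes at q ∈ {0, 3, 4}.
Local minima of A (where A''>0): A(2)=-12. Local minima of B: B(0)=0, B(4)=384.
So the global minimum of U is A(2) + B(0) − 1 = -12 + 0 − 1 = -13, attained at (2, 0).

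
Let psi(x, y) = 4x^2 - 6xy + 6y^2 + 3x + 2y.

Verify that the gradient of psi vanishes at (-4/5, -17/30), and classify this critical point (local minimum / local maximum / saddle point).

local minimum

∇psi = (8x - 6y + 3, -6x + 12y + 2); substituting (-4/5, -17/30) gives ∇psi = (0, 0), so (-4/5, -17/30) is indeed a critical point.
The Hessian of psi is constant: H = [[8, -6], [-6, 12]].
det(H) = 8·12 − (-6)² = 60.
det(H) > 0 and tr(H) = 20 > 0, so H is positive definite and the point is a local minimum.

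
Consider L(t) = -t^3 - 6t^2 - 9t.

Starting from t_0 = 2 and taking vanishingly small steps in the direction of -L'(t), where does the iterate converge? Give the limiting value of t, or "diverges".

L'(t) = -3(t + 1)(t + 3), so L'(2) = -45.
Gradient descent moves in the -L' direction, i.e. t is increasing.
There is no critical point above t=2, and L' keeps the same sign, so the iterate runs off to +∞.

diverges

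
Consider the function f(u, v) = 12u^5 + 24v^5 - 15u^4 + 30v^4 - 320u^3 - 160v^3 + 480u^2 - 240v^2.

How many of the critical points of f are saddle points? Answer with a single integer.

f separates as a function of u plus a function of v, so ∇f=0 decouples.
∂f/∂u = 60u(u - 4)(u - 1)(u + 4) = 0 at u ∈ {-4, 0, 1, 4}; ∂f/∂v = 120v(v - 2)(v + 1)(v + 2) = 0 at v ∈ {-2, -1, 0, 2}.
The Hessian is diagonal: diag(f_uu, f_vv). Second derivatives: f_uu(-4)=-9600, f_uu(0)=960, f_uu(1)=-900, f_uu(4)=5760; f_vv(-2)=-960, f_vv(-1)=360, f_vv(0)=-480, f_vv(2)=2880.
Saddle points occur where the two diagonal entries have opposite signs: (-4, -1), (-4, 2), (0, -2), (0, 0), (1, -1), (1, 2), (4, -2), (4, 0). Count: 8.

8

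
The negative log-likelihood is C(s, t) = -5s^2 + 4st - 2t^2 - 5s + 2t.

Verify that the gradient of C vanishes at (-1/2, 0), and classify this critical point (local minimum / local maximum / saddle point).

local maximum

∇C = (-10s + 4t - 5, 4s - 4t + 2); substituting (-1/2, 0) gives ∇C = (0, 0), so (-1/2, 0) is indeed a critical point.
The Hessian of C is constant: H = [[-10, 4], [4, -4]].
det(H) = (-10)·(-4) − 4² = 24.
det(H) > 0 and tr(H) = -14 < 0, so H is negative definite and the point is a local maximum.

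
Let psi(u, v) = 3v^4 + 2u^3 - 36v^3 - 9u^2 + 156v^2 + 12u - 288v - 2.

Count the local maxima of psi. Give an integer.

1

psi separates as a function of u plus a function of v, so ∇psi=0 decouples.
∂psi/∂u = 6(u - 2)(u - 1) = 0 at u ∈ {1, 2}; ∂psi/∂v = 12(v - 4)(v - 3)(v - 2) = 0 at v ∈ {2, 3, 4}.
The Hessian is diagonal: diag(psi_uu, psi_vv). Second derivatives: psi_uu(1)=-6, psi_uu(2)=6; psi_vv(2)=24, psi_vv(3)=-12, psi_vv(4)=24.
Local maxima occur where both diagonal entries negative: (1, 3). Count: 1.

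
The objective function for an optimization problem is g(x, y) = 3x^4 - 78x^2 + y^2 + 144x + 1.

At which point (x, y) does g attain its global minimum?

(-4, 0)

g(x,y) separates as P(x) + Q(y) + 1, so its minimum is min P + min Q + 1.
P'(x) = 12(x - 3)(x - 1)(x + 4) vanishes at x ∈ {-4, 1, 3}; Q'(y) = 2y vanishes at y ∈ {0}.
Local minima of P (where P''>0): P(-4)=-1056, P(3)=-27. Local minima of Q: Q(0)=0.
So the global minimum of g is P(-4) + Q(0) + 1 = -1056 + 0 + 1 = -1055, attained at (-4, 0).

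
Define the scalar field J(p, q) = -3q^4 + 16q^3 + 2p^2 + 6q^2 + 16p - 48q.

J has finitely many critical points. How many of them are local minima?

J separates as a function of p plus a function of q, so ∇J=0 decouples.
∂J/∂p = 4(p + 4) = 0 at p ∈ {-4}; ∂J/∂q = -12(q - 4)(q - 1)(q + 1) = 0 at q ∈ {-1, 1, 4}.
The Hessian is diagonal: diag(J_pp, J_qq). Second derivatives: J_pp(-4)=4; J_qq(-1)=-120, J_qq(1)=72, J_qq(4)=-180.
Local minima occur where both diagonal entries positive: (-4, 1). Count: 1.

1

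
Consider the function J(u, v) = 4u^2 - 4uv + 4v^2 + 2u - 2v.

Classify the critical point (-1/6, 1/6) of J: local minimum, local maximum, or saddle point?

The Hessian of J is constant: H = [[8, -4], [-4, 8]].
det(H) = 8·8 − (-4)² = 48.
det(H) > 0 and tr(H) = 16 > 0, so H is positive definite and the point is a local minimum.

local minimum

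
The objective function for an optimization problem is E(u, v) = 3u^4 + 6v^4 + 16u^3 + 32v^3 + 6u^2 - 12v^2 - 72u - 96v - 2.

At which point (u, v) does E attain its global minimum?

E(u,v) separates as P(u) + Q(v) − 2, so its minimum is min P + min Q − 2.
P'(u) = 12(u - 1)(u + 2)(u + 3) vanishes at u ∈ {-3, -2, 1}; Q'(v) = 24(v - 1)(v + 1)(v + 4) vanishes at v ∈ {-4, -1, 1}.
Local minima of P (where P''>0): P(-3)=81, P(1)=-47. Local minima of Q: Q(-4)=-320, Q(1)=-70.
So the global minimum of E is P(1) + Q(-4) − 2 = -47 − 320 − 2 = -369, attained at (1, -4).

(1, -4)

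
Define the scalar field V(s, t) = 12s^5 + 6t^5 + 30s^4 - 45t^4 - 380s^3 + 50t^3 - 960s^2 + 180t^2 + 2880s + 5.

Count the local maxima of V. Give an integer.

4

V separates as a function of s plus a function of t, so ∇V=0 decouples.
∂V/∂s = 60(s - 4)(s - 1)(s + 3)(s + 4) = 0 at s ∈ {-4, -3, 1, 4}; ∂V/∂t = 30t(t - 4)(t - 3)(t + 1) = 0 at t ∈ {-1, 0, 3, 4}.
The Hessian is diagonal: diag(V_ss, V_tt). Second derivatives: V_ss(-4)=-2400, V_ss(-3)=1680, V_ss(1)=-3600, V_ss(4)=10080; V_tt(-1)=-600, V_tt(0)=360, V_tt(3)=-360, V_tt(4)=600.
Local maxima occur where both diagonal entries negative: (-4, -1), (-4, 3), (1, -1), (1, 3). Count: 4.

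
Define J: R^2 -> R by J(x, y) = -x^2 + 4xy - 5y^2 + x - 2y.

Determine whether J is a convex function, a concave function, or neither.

concave

J is quadratic, so its Hessian is the constant matrix H = [[-2, 4], [4, -10]].
det(H) = 4, tr(H) = -12.
det(H) > 0 and tr(H) < 0, so H is negative definite everywhere: concave.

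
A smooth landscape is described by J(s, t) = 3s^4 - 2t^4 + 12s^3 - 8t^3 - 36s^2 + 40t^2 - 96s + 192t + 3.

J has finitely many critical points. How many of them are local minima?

J separates as a function of s plus a function of t, so ∇J=0 decouples.
∂J/∂s = 12(s - 2)(s + 1)(s + 4) = 0 at s ∈ {-4, -1, 2}; ∂J/∂t = -8(t - 3)(t + 2)(t + 4) = 0 at t ∈ {-4, -2, 3}.
The Hessian is diagonal: diag(J_ss, J_tt). Second derivatives: J_ss(-4)=216, J_ss(-1)=-108, J_ss(2)=216; J_tt(-4)=-112, J_tt(-2)=80, J_tt(3)=-280.
Local minima occur where both diagonal entries positive: (-4, -2), (2, -2). Count: 2.

2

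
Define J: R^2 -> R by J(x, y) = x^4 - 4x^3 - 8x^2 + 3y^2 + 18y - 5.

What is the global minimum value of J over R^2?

-160

J(x,y) separates as P(x) + Q(y) − 5, so its minimum is min P + min Q − 5.
P'(x) = 4x(x - 4)(x + 1) vanishes at x ∈ {-1, 0, 4}; Q'(y) = 6y + 18 vanishes at y ∈ {-3}.
Local minima of P (where P''>0): P(-1)=-3, P(4)=-128. Local minima of Q: Q(-3)=-27.
So the global minimum of J is P(4) + Q(-3) − 5 = -128 − 27 − 5 = -160, attained at (4, -3).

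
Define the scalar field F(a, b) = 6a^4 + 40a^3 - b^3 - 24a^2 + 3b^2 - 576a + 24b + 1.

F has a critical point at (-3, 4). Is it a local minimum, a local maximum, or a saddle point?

local maximum

The mixed partial ∂²F/∂a∂b is 0, so the Hessian at any point is diag(F_aa, F_bb) = diag(24(3a^2 + 10a - 2), 6(-b + 1)).
At (-3, 4): H = diag(-120, -18).
Both eigenvalues are negative, so H is negative definite: a local maximum.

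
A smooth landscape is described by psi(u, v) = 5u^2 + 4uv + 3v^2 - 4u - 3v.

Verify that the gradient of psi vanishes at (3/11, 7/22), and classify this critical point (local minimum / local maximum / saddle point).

∇psi = (10u + 4v - 4, 4u + 6v - 3); substituting (3/11, 7/22) gives ∇psi = (0, 0), so (3/11, 7/22) is indeed a critical point.
The Hessian of psi is constant: H = [[10, 4], [4, 6]].
det(H) = 10·6 − 4² = 44.
det(H) > 0 and tr(H) = 16 > 0, so H is positive definite and the point is a local minimum.

local minimum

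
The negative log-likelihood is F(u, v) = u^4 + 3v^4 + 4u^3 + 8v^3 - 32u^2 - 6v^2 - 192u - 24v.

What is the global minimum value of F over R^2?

-787

F(u,v) separates as P(u) + Q(v), so its minimum is min P + min Q.
P'(u) = 4(u - 4)(u + 3)(u + 4) vanishes at u ∈ {-4, -3, 4}; Q'(v) = 12(v - 1)(v + 1)(v + 2) vanishes at v ∈ {-2, -1, 1}.
Local minima of P (where P''>0): P(-4)=256, P(4)=-768. Local minima of Q: Q(-2)=8, Q(1)=-19.
So the global minimum of F is P(4) + Q(1) = -768 − 19 = -787, attained at (4, 1).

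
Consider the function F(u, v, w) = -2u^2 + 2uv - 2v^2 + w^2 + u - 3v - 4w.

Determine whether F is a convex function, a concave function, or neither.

neither

F is quadratic, so its Hessian is the constant matrix H = [[-4, 2, 0], [2, -4, 0], [0, 0, 2]].
Leading principal minors: -4, 12, 24.
Neither pattern holds ⇒ H is indefinite ⇒ neither convex nor concave.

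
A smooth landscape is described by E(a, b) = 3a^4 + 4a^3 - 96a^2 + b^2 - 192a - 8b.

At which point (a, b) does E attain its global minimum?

E(a,b) separates as P(a) + Q(b), so its minimum is min P + min Q.
P'(a) = 12(a - 4)(a + 1)(a + 4) vanishes at a ∈ {-4, -1, 4}; Q'(b) = 2b - 8 vanishes at b ∈ {4}.
Local minima of P (where P''>0): P(-4)=-256, P(4)=-1280. Local minima of Q: Q(4)=-16.
So the global minimum of E is P(4) + Q(4) = -1280 − 16 = -1296, attained at (4, 4).

(4, 4)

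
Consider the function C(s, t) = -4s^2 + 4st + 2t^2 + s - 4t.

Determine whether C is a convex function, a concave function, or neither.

C is quadratic, so its Hessian is the constant matrix H = [[-8, 4], [4, 4]].
det(H) = -48, tr(H) = -4.
det(H) < 0, so H is indefinite: neither convex nor concave.

neither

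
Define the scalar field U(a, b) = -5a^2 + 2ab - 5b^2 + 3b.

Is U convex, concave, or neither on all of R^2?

U is quadratic, so its Hessian is the constant matrix H = [[-10, 2], [2, -10]].
det(H) = 96, tr(H) = -20.
det(H) > 0 and tr(H) < 0, so H is negative definite everywhere: concave.

concave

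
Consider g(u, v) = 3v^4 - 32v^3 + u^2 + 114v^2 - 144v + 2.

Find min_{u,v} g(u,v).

-57

g(u,v) separates as P(u) + Q(v) + 2, so its minimum is min P + min Q + 2.
P'(u) = 2u vanishes at u ∈ {0}; Q'(v) = 12(v - 4)(v - 3)(v - 1) vanishes at v ∈ {1, 3, 4}.
Local minima of P (where P''>0): P(0)=0. Local minima of Q: Q(1)=-59, Q(4)=-32.
So the global minimum of g is P(0) + Q(1) + 2 = 0 − 59 + 2 = -57, attained at (0, 1).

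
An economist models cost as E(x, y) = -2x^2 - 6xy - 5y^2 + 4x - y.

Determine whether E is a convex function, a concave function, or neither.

concave

E is quadratic, so its Hessian is the constant matrix H = [[-4, -6], [-6, -10]].
det(H) = 4, tr(H) = -14.
det(H) > 0 and tr(H) < 0, so H is negative definite everywhere: concave.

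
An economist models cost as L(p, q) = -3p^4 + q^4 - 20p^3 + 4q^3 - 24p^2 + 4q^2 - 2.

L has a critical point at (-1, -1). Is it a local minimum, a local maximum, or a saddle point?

The mixed partial ∂²L/∂p∂q is 0, so the Hessian at any point is diag(L_pp, L_qq) = diag(-12(3p^2 + 10p + 4), 4(3q^2 + 6q + 2)).
At (-1, -1): H = diag(36, -4).
The eigenvalues have opposite signs, so H is indefinite: a saddle point.

saddle point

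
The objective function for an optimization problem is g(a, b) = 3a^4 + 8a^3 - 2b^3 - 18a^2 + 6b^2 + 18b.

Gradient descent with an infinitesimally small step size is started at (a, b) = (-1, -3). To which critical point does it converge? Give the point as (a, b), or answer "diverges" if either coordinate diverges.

g is separable, so gradient descent decouples: a follows -∂g/∂a, b follows -∂g/∂b.
∂g/∂a = 12a(a - 1)(a + 3); at a=-1 this is 48, so a decreases.
∂g/∂b = -6(b - 3)(b + 1); at b=-3 this is -72, so b increases.
a converges to its nearest critical value -3 (a local min of the a-part); b converges to -1. The iterate converges to (-3, -1).

(-3, -1)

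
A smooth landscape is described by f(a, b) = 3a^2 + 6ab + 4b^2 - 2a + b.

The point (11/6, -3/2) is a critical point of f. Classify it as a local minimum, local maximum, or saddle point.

local minimum

The Hessian of f is constant: H = [[6, 6], [6, 8]].
det(H) = 6·8 − 6² = 12.
det(H) > 0 and tr(H) = 14 > 0, so H is positive definite and the point is a local minimum.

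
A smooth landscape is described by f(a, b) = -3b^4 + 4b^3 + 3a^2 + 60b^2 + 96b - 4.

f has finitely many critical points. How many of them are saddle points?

2

f separates as a function of a plus a function of b, so ∇f=0 decouples.
∂f/∂a = 6a = 0 at a ∈ {0}; ∂f/∂b = -12(b - 4)(b + 1)(b + 2) = 0 at b ∈ {-2, -1, 4}.
The Hessian is diagonal: diag(f_aa, f_bb). Second derivatives: f_aa(0)=6; f_bb(-2)=-72, f_bb(-1)=60, f_bb(4)=-360.
Saddle points occur where the two diagonal entries have opposite signs: (0, -2), (0, 4). Count: 2.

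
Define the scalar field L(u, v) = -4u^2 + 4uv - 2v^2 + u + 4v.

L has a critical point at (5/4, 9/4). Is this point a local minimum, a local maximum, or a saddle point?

local maximum

The Hessian of L is constant: H = [[-8, 4], [4, -4]].
det(H) = (-8)·(-4) − 4² = 16.
det(H) > 0 and tr(H) = -12 < 0, so H is negative definite and the point is a local maximum.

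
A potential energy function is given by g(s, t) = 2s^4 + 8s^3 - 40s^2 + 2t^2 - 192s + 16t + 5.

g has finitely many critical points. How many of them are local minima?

2

g separates as a function of s plus a function of t, so ∇g=0 decouples.
∂g/∂s = 8(s - 3)(s + 2)(s + 4) = 0 at s ∈ {-4, -2, 3}; ∂g/∂t = 4(t + 4) = 0 at t ∈ {-4}.
The Hessian is diagonal: diag(g_ss, g_tt). Second derivatives: g_ss(-4)=112, g_ss(-2)=-80, g_ss(3)=280; g_tt(-4)=4.
Local minima occur where both diagonal entries positive: (-4, -4), (3, -4). Count: 2.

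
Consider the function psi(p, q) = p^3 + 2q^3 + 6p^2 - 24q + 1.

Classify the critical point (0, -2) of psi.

The mixed partial ∂²psi/∂p∂q is 0, so the Hessian at any point is diag(psi_pp, psi_qq) = diag(6(p + 2), 12q).
At (0, -2): H = diag(12, -24).
The eigenvalues have opposite signs, so H is indefinite: a saddle point.

saddle point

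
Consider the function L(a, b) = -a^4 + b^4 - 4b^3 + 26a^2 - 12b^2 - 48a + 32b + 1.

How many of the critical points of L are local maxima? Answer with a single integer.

2

L separates as a function of a plus a function of b, so ∇L=0 decouples.
∂L/∂a = -4(a - 3)(a - 1)(a + 4) = 0 at a ∈ {-4, 1, 3}; ∂L/∂b = 4(b - 4)(b - 1)(b + 2) = 0 at b ∈ {-2, 1, 4}.
The Hessian is diagonal: diag(L_aa, L_bb). Second derivatives: L_aa(-4)=-140, L_aa(1)=40, L_aa(3)=-56; L_bb(-2)=72, L_bb(1)=-36, L_bb(4)=72.
Local maxima occur where both diagonal entries negative: (-4, 1), (3, 1). Count: 2.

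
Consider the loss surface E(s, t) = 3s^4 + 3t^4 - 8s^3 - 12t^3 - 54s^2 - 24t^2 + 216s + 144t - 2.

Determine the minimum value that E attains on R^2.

E(s,t) separates as P(s) + Q(t) − 2, so its minimum is min P + min Q − 2.
P'(s) = 12(s - 3)(s - 2)(s + 3) vanishes at s ∈ {-3, 2, 3}; Q'(t) = 12(t - 3)(t - 2)(t + 2) vanishes at t ∈ {-2, 2, 3}.
Local minima of P (where P''>0): P(-3)=-675, P(3)=189. Local minima of Q: Q(-2)=-240, Q(3)=135.
So the global minimum of E is P(-3) + Q(-2) − 2 = -675 − 240 − 2 = -917, attained at (-3, -2).

-917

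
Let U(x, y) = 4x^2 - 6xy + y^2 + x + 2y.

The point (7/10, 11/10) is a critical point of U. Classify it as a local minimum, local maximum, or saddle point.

saddle point

The Hessian of U is constant: H = [[8, -6], [-6, 2]].
det(H) = 8·2 − (-6)² = -20.
Since det(H) < 0, H is indefinite and the critical point is a saddle point.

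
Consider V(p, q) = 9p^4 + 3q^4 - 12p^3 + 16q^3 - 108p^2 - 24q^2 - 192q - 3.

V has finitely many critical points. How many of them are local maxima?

V separates as a function of p plus a function of q, so ∇V=0 decouples.
∂V/∂p = 36p(p - 3)(p + 2) = 0 at p ∈ {-2, 0, 3}; ∂V/∂q = 12(q - 2)(q + 2)(q + 4) = 0 at q ∈ {-4, -2, 2}.
The Hessian is diagonal: diag(V_pp, V_qq). Second derivatives: V_pp(-2)=360, V_pp(0)=-216, V_pp(3)=540; V_qq(-4)=144, V_qq(-2)=-96, V_qq(2)=288.
Local maxima occur where both diagonal entries negative: (0, -2). Count: 1.

1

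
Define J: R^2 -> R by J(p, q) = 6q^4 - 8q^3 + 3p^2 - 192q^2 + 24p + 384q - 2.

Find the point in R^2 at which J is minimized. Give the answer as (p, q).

(-4, -4)

J(p,q) separates as A(p) + B(q) − 2, so its minimum is min A + min B − 2.
A'(p) = 6p + 24 vanishes at p ∈ {-4}; B'(q) = 24(q - 4)(q - 1)(q + 4) vanishes at q ∈ {-4, 1, 4}.
Local minima of A (where A''>0): A(-4)=-48. Local minima of B: B(-4)=-2560, B(4)=-512.
So the global minimum of J is A(-4) + B(-4) − 2 = -48 − 2560 − 2 = -2610, attained at (-4, -4).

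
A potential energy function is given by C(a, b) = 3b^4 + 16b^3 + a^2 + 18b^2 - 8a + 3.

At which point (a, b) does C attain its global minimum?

(4, -3)

C(a,b) separates as P(a) + Q(b) + 3, so its minimum is min P + min Q + 3.
P'(a) = 2a - 8 vanishes at a ∈ {4}; Q'(b) = 12b(b + 1)(b + 3) vanishes at b ∈ {-3, -1, 0}.
Local minima of P (where P''>0): P(4)=-16. Local minima of Q: Q(-3)=-27, Q(0)=0.
So the global minimum of C is P(4) + Q(-3) + 3 = -16 − 27 + 3 = -40, attained at (4, -3).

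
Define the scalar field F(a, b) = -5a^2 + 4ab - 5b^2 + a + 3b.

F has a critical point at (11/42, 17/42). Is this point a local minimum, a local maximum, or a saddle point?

The Hessian of F is constant: H = [[-10, 4], [4, -10]].
det(H) = (-10)·(-10) − 4² = 84.
det(H) > 0 and tr(H) = -20 < 0, so H is negative definite and the point is a local maximum.

local maximum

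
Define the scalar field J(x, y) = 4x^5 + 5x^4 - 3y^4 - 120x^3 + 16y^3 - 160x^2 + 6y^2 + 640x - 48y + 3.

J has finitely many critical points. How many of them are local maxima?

4

J separates as a function of x plus a function of y, so ∇J=0 decouples.
∂J/∂x = 20(x - 4)(x - 1)(x + 2)(x + 4) = 0 at x ∈ {-4, -2, 1, 4}; ∂J/∂y = -12(y - 4)(y - 1)(y + 1) = 0 at y ∈ {-1, 1, 4}.
The Hessian is diagonal: diag(J_xx, J_yy). Second derivatives: J_xx(-4)=-1600, J_xx(-2)=720, J_xx(1)=-900, J_xx(4)=2880; J_yy(-1)=-120, J_yy(1)=72, J_yy(4)=-180.
Local maxima occur where both diagonal entries negative: (-4, -1), (-4, 4), (1, -1), (1, 4). Count: 4.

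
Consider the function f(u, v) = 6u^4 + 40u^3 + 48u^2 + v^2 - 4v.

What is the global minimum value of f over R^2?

f(u,v) separates as P(u) + Q(v), so its minimum is min P + min Q.
P'(u) = 24u(u + 1)(u + 4) vanishes at u ∈ {-4, -1, 0}; Q'(v) = 2v - 4 vanishes at v ∈ {2}.
Local minima of P (where P''>0): P(-4)=-256, P(0)=0. Local minima of Q: Q(2)=-4.
So the global minimum of f is P(-4) + Q(2) = -256 − 4 = -260, attained at (-4, 2).

-260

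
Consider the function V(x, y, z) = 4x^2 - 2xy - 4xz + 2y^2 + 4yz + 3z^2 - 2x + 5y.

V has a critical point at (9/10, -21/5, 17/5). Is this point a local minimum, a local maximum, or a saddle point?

local minimum

The Hessian is constant: H = [[8, -2, -4], [-2, 4, 4], [-4, 4, 6]].
Leading principal minors: Δ₁ = 8, Δ₂ = 28, Δ₃ = 40.
All leading minors are positive, so H is positive definite: a local minimum.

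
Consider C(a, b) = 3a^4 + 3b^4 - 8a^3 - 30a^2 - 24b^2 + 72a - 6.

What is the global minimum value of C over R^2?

C(a,b) separates as P(a) + Q(b) − 6, so its minimum is min P + min Q − 6.
P'(a) = 12(a - 3)(a - 1)(a + 2) vanishes at a ∈ {-2, 1, 3}; Q'(b) = 12b(b - 2)(b + 2) vanishes at b ∈ {-2, 0, 2}.
Local minima of P (where P''>0): P(-2)=-152, P(3)=-27. Local minima of Q: Q(-2)=-48, Q(2)=-48.
So the global minimum of C is P(-2) + Q(-2) − 6 = -152 − 48 − 6 = -206, attained at (-2, -2).

-206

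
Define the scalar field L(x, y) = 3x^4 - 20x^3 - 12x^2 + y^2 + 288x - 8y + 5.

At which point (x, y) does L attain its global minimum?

(-2, 4)

L(x,y) separates as P(x) + Q(y) + 5, so its minimum is min P + min Q + 5.
P'(x) = 12(x - 4)(x - 3)(x + 2) vanishes at x ∈ {-2, 3, 4}; Q'(y) = 2y - 8 vanishes at y ∈ {4}.
Local minima of P (where P''>0): P(-2)=-416, P(4)=448. Local minima of Q: Q(4)=-16.
So the global minimum of L is P(-2) + Q(4) + 5 = -416 − 16 + 5 = -427, attained at (-2, 4).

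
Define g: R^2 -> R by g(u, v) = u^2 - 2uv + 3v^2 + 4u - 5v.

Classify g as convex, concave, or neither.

g is quadratic, so its Hessian is the constant matrix H = [[2, -2], [-2, 6]].
det(H) = 8, tr(H) = 8.
det(H) > 0 and tr(H) > 0, so H is positive definite everywhere: convex.

convex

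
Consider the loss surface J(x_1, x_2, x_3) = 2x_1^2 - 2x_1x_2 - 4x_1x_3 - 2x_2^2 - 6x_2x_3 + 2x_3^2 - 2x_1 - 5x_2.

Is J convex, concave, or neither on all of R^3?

J is quadratic, so its Hessian is the constant matrix H = [[4, -2, -4], [-2, -4, -6], [-4, -6, 4]].
Leading principal minors: 4, -20, -256.
Neither pattern holds ⇒ H is indefinite ⇒ neither convex nor concave.

neither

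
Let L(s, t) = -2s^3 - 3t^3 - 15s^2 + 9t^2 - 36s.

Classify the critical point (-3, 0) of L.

The mixed partial ∂²L/∂s∂t is 0, so the Hessian at any point is diag(L_ss, L_tt) = diag(-6(2s + 5), 18(-t + 1)).
At (-3, 0): H = diag(6, 18).
Both eigenvalues are positive, so H is positive definite: a local minimum.

local minimum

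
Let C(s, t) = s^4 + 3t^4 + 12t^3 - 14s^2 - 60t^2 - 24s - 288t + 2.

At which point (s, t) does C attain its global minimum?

(3, 3)

C(s,t) separates as P(s) + Q(t) + 2, so its minimum is min P + min Q + 2.
P'(s) = 4(s - 3)(s + 1)(s + 2) vanishes at s ∈ {-2, -1, 3}; Q'(t) = 12(t - 3)(t + 2)(t + 4) vanishes at t ∈ {-4, -2, 3}.
Local minima of P (where P''>0): P(-2)=8, P(3)=-117. Local minima of Q: Q(-4)=192, Q(3)=-837.
So the global minimum of C is P(3) + Q(3) + 2 = -117 − 837 + 2 = -952, attained at (3, 3).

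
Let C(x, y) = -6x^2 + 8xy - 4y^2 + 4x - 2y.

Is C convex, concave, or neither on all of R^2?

concave

C is quadratic, so its Hessian is the constant matrix H = [[-12, 8], [8, -8]].
det(H) = 32, tr(H) = -20.
det(H) > 0 and tr(H) < 0, so H is negative definite everywhere: concave.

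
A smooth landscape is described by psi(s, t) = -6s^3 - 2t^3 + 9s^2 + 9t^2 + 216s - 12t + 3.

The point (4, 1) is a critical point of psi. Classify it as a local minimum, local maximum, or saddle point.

The mixed partial ∂²psi/∂s∂t is 0, so the Hessian at any point is diag(psi_ss, psi_tt) = diag(18(-2s + 1), 6(-2t + 3)).
At (4, 1): H = diag(-126, 6).
The eigenvalues have opposite signs, so H is indefinite: a saddle point.

saddle point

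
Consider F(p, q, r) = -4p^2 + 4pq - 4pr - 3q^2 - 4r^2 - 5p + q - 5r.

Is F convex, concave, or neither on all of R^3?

F is quadratic, so its Hessian is the constant matrix H = [[-8, 4, -4], [4, -6, 0], [-4, 0, -8]].
Leading principal minors: -8, 32, -160.
Signs alternate −, +, − ⇒ H ≺ 0 ⇒ concave.

concave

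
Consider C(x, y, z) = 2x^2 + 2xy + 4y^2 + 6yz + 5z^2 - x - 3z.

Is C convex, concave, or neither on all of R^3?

C is quadratic, so its Hessian is the constant matrix H = [[4, 2, 0], [2, 8, 6], [0, 6, 10]].
Leading principal minors: 4, 28, 136.
All positive ⇒ H ≻ 0 ⇒ convex.

convex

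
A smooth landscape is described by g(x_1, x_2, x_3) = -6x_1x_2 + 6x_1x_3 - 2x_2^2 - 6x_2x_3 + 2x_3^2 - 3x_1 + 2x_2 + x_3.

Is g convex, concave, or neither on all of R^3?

neither

g is quadratic, so its Hessian is the constant matrix H = [[0, -6, 6], [-6, -4, -6], [6, -6, 4]].
Leading principal minors: 0, -36, 432.
Neither pattern holds ⇒ H is indefinite ⇒ neither convex nor concave.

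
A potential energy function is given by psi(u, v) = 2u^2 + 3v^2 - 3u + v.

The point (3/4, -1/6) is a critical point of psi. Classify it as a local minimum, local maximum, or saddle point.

local minimum

The Hessian of psi is constant: H = [[4, 0], [0, 6]].
det(H) = 4·6 − 0² = 24.
det(H) > 0 and tr(H) = 10 > 0, so H is positive definite and the point is a local minimum.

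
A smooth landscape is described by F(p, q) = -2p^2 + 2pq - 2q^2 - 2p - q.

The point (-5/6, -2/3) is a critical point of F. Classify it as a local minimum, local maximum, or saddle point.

local maximum

The Hessian of F is constant: H = [[-4, 2], [2, -4]].
det(H) = (-4)·(-4) − 2² = 12.
det(H) > 0 and tr(H) = -8 < 0, so H is negative definite and the point is a local maximum.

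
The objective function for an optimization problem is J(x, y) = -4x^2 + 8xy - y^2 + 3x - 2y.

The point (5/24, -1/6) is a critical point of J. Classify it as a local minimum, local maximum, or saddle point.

The Hessian of J is constant: H = [[-8, 8], [8, -2]].
det(H) = (-8)·(-2) − 8² = -48.
Since det(H) < 0, H is indefinite and the critical point is a saddle point.

saddle point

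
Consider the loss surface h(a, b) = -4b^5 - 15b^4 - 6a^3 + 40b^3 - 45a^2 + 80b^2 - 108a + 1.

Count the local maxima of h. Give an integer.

h separates as a function of a plus a function of b, so ∇h=0 decouples.
∂h/∂a = -18(a + 2)(a + 3) = 0 at a ∈ {-3, -2}; ∂h/∂b = -20b(b - 2)(b + 1)(b + 4) = 0 at b ∈ {-4, -1, 0, 2}.
The Hessian is diagonal: diag(h_aa, h_bb). Second derivatives: h_aa(-3)=18, h_aa(-2)=-18; h_bb(-4)=1440, h_bb(-1)=-180, h_bb(0)=160, h_bb(2)=-720.
Local maxima occur where both diagonal entries negative: (-2, -1), (-2, 2). Count: 2.

2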